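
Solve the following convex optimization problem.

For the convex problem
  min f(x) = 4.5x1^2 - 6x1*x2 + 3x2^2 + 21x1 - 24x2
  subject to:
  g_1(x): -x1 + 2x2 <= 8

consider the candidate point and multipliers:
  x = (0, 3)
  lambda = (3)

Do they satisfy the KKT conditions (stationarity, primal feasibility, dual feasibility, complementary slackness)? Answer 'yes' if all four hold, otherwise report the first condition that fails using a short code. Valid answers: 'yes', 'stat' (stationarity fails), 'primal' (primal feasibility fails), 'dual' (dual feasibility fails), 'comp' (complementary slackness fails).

Gradient of f: grad f(x) = Q x + c = (3, -6)
Constraint values g_i(x) = a_i^T x - b_i:
  g_1((0, 3)) = -2
Stationarity residual: grad f(x) + sum_i lambda_i a_i = (0, 0)
  -> stationarity OK
Primal feasibility (all g_i <= 0): OK
Dual feasibility (all lambda_i >= 0): OK
Complementary slackness (lambda_i * g_i(x) = 0 for all i): FAILS

Verdict: the first failing condition is complementary_slackness -> comp.

comp


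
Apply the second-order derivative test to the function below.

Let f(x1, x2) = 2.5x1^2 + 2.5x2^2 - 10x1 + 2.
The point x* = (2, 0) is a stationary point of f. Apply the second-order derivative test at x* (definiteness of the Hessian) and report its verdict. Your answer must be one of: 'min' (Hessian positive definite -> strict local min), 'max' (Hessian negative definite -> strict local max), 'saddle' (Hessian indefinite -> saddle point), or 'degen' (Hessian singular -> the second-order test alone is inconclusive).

Compute the Hessian H = grad^2 f:
  H = [[5, 0], [0, 5]]
Verify stationarity: grad f(x*) = H x* + g = (0, 0).
Eigenvalues of H: 5, 5.
Both eigenvalues > 0, so H is positive definite -> x* is a strict local min.

min


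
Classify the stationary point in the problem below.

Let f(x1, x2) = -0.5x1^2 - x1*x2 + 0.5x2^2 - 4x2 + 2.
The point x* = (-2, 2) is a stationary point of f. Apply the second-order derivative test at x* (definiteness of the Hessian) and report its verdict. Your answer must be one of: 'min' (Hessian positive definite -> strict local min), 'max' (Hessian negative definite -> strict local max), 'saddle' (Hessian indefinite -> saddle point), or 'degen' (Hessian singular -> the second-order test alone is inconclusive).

Compute the Hessian H = grad^2 f:
  H = [[-1, -1], [-1, 1]]
Verify stationarity: grad f(x*) = H x* + g = (0, 0).
Eigenvalues of H: -1.4142, 1.4142.
Eigenvalues have mixed signs, so H is indefinite -> x* is a saddle point.

saddle


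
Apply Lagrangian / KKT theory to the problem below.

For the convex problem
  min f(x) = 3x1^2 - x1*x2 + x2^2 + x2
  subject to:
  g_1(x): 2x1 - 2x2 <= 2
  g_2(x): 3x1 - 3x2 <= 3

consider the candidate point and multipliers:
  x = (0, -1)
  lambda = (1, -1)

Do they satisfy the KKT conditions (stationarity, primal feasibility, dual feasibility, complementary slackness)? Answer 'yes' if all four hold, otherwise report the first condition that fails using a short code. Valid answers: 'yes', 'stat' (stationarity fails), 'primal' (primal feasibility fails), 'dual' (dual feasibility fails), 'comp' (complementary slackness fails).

Gradient of f: grad f(x) = Q x + c = (1, -1)
Constraint values g_i(x) = a_i^T x - b_i:
  g_1((0, -1)) = 0
  g_2((0, -1)) = 0
Stationarity residual: grad f(x) + sum_i lambda_i a_i = (0, 0)
  -> stationarity OK
Primal feasibility (all g_i <= 0): OK
Dual feasibility (all lambda_i >= 0): FAILS
Complementary slackness (lambda_i * g_i(x) = 0 for all i): OK

Verdict: the first failing condition is dual_feasibility -> dual.

dual


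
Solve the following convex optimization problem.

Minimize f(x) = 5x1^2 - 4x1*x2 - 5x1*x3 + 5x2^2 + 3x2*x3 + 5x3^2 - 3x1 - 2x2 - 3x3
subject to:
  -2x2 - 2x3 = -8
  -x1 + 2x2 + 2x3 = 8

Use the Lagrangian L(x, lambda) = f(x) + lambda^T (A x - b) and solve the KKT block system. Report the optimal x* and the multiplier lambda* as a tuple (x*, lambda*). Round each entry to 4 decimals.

Form the Lagrangian:
  L(x, lambda) = (1/2) x^T Q x + c^T x + lambda^T (A x - b)
Stationarity (grad_x L = 0): Q x + c + A^T lambda = 0.
Primal feasibility: A x = b.

This gives the KKT block system:
  [ Q   A^T ] [ x     ]   [-c ]
  [ A    0  ] [ lambda ] = [ b ]

Solving the linear system:
  x*      = (0, 1.9286, 2.0714)
  lambda* = (-9.3214, -21.0714)
  f(x*)   = 41.9643

x* = (0, 1.9286, 2.0714), lambda* = (-9.3214, -21.0714)


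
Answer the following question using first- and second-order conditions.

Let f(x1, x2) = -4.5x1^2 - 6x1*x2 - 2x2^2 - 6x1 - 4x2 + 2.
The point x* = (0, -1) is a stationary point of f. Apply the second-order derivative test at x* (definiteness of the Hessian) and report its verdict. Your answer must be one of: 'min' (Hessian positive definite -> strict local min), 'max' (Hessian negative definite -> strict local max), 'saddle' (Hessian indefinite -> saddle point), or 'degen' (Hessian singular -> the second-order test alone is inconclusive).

Compute the Hessian H = grad^2 f:
  H = [[-9, -6], [-6, -4]]
Verify stationarity: grad f(x*) = H x* + g = (0, 0).
Eigenvalues of H: -13, 0.
H has a zero eigenvalue (singular; negative semidefinite but not definite), so H is neither positive definite, negative definite, nor indefinite. The second-order test alone is inconclusive -> degen.
(Indeed, f is constant along the null direction of H through x*, so x* is not a strict local extremum.)

degen


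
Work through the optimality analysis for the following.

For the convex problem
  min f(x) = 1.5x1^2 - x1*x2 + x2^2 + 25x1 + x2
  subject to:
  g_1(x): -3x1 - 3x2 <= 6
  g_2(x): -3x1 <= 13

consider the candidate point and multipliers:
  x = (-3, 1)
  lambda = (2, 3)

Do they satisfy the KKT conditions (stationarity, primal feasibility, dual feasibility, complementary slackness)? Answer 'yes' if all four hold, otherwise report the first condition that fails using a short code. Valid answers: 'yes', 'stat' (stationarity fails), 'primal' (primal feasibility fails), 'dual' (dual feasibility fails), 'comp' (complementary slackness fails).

Gradient of f: grad f(x) = Q x + c = (15, 6)
Constraint values g_i(x) = a_i^T x - b_i:
  g_1((-3, 1)) = 0
  g_2((-3, 1)) = -4
Stationarity residual: grad f(x) + sum_i lambda_i a_i = (0, 0)
  -> stationarity OK
Primal feasibility (all g_i <= 0): OK
Dual feasibility (all lambda_i >= 0): OK
Complementary slackness (lambda_i * g_i(x) = 0 for all i): FAILS

Verdict: the first failing condition is complementary_slackness -> comp.

comp


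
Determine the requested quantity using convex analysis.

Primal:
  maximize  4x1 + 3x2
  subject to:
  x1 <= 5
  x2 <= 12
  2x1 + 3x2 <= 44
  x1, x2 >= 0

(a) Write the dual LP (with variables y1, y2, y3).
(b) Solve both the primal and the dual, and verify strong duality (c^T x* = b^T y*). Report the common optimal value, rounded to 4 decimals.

The standard primal-dual pair for 'max c^T x s.t. A x <= b, x >= 0' is:
  Dual:  min b^T y  s.t.  A^T y >= c,  y >= 0.

So the dual LP is:
  minimize  5y1 + 12y2 + 44y3
  subject to:
    y1 + 2y3 >= 4
    y2 + 3y3 >= 3
    y1, y2, y3 >= 0

Solving the primal: x* = (5, 11.3333).
  primal value c^T x* = 54.
Solving the dual: y* = (2, 0, 1).
  dual value b^T y* = 54.
Strong duality: c^T x* = b^T y*. Confirmed.

54


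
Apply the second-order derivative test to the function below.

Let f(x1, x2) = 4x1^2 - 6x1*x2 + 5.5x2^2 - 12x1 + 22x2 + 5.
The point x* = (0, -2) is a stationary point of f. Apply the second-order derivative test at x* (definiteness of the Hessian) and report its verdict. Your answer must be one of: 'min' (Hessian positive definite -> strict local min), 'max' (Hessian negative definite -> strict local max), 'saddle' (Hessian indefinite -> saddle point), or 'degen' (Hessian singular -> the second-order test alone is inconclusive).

Compute the Hessian H = grad^2 f:
  H = [[8, -6], [-6, 11]]
Verify stationarity: grad f(x*) = H x* + g = (0, 0).
Eigenvalues of H: 3.3153, 15.6847.
Both eigenvalues > 0, so H is positive definite -> x* is a strict local min.

min


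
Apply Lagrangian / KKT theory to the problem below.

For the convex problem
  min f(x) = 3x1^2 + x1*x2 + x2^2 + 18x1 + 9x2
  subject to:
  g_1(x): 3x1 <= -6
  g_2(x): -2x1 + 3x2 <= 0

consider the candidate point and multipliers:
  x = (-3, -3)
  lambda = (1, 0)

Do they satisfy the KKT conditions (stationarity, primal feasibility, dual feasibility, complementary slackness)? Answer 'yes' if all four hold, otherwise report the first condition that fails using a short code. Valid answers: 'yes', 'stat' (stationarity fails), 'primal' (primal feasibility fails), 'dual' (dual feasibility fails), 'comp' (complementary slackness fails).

Gradient of f: grad f(x) = Q x + c = (-3, 0)
Constraint values g_i(x) = a_i^T x - b_i:
  g_1((-3, -3)) = -3
  g_2((-3, -3)) = -3
Stationarity residual: grad f(x) + sum_i lambda_i a_i = (0, 0)
  -> stationarity OK
Primal feasibility (all g_i <= 0): OK
Dual feasibility (all lambda_i >= 0): OK
Complementary slackness (lambda_i * g_i(x) = 0 for all i): FAILS

Verdict: the first failing condition is complementary_slackness -> comp.

comp


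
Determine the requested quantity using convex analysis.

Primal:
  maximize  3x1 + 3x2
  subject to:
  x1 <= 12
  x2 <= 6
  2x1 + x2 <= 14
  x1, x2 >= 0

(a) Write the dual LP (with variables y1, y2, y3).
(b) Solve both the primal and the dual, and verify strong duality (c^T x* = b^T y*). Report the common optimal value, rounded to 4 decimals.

The standard primal-dual pair for 'max c^T x s.t. A x <= b, x >= 0' is:
  Dual:  min b^T y  s.t.  A^T y >= c,  y >= 0.

So the dual LP is:
  minimize  12y1 + 6y2 + 14y3
  subject to:
    y1 + 2y3 >= 3
    y2 + y3 >= 3
    y1, y2, y3 >= 0

Solving the primal: x* = (4, 6).
  primal value c^T x* = 30.
Solving the dual: y* = (0, 1.5, 1.5).
  dual value b^T y* = 30.
Strong duality: c^T x* = b^T y*. Confirmed.

30


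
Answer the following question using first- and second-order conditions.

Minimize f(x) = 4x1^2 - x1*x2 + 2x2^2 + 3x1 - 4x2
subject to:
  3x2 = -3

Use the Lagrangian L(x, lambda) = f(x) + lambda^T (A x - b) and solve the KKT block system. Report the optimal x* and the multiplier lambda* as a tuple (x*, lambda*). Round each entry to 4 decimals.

Form the Lagrangian:
  L(x, lambda) = (1/2) x^T Q x + c^T x + lambda^T (A x - b)
Stationarity (grad_x L = 0): Q x + c + A^T lambda = 0.
Primal feasibility: A x = b.

This gives the KKT block system:
  [ Q   A^T ] [ x     ]   [-c ]
  [ A    0  ] [ lambda ] = [ b ]

Solving the linear system:
  x*      = (-0.5, -1)
  lambda* = (2.5)
  f(x*)   = 5

x* = (-0.5, -1), lambda* = (2.5)


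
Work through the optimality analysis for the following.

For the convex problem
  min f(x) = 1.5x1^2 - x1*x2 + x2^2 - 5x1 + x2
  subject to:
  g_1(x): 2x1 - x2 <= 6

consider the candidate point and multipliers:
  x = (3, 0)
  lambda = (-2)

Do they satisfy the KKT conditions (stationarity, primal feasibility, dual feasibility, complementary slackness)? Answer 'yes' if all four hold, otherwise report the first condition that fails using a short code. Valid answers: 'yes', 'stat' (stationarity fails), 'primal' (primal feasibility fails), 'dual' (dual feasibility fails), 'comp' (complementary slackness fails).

Gradient of f: grad f(x) = Q x + c = (4, -2)
Constraint values g_i(x) = a_i^T x - b_i:
  g_1((3, 0)) = 0
Stationarity residual: grad f(x) + sum_i lambda_i a_i = (0, 0)
  -> stationarity OK
Primal feasibility (all g_i <= 0): OK
Dual feasibility (all lambda_i >= 0): FAILS
Complementary slackness (lambda_i * g_i(x) = 0 for all i): OK

Verdict: the first failing condition is dual_feasibility -> dual.

dual


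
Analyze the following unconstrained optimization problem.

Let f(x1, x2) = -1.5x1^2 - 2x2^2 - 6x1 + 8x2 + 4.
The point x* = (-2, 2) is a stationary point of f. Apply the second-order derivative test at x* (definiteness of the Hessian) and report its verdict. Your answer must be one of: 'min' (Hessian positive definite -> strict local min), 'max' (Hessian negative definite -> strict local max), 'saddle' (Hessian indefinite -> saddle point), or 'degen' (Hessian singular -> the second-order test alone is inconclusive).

Compute the Hessian H = grad^2 f:
  H = [[-3, 0], [0, -4]]
Verify stationarity: grad f(x*) = H x* + g = (0, 0).
Eigenvalues of H: -4, -3.
Both eigenvalues < 0, so H is negative definite -> x* is a strict local max.

max


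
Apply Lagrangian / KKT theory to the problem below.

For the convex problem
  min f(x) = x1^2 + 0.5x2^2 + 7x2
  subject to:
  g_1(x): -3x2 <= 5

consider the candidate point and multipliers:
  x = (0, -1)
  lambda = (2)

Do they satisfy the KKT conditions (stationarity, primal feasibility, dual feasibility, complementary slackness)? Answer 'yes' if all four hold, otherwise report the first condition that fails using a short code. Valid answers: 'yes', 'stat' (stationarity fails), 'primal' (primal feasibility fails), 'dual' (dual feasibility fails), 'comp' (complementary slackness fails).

Gradient of f: grad f(x) = Q x + c = (0, 6)
Constraint values g_i(x) = a_i^T x - b_i:
  g_1((0, -1)) = -2
Stationarity residual: grad f(x) + sum_i lambda_i a_i = (0, 0)
  -> stationarity OK
Primal feasibility (all g_i <= 0): OK
Dual feasibility (all lambda_i >= 0): OK
Complementary slackness (lambda_i * g_i(x) = 0 for all i): FAILS

Verdict: the first failing condition is complementary_slackness -> comp.

comp


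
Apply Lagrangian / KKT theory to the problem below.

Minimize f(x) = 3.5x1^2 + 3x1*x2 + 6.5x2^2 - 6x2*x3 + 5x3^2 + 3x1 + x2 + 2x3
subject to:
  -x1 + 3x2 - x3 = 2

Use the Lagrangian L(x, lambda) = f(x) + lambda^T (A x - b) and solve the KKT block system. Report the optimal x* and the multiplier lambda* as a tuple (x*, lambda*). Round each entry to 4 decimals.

Form the Lagrangian:
  L(x, lambda) = (1/2) x^T Q x + c^T x + lambda^T (A x - b)
Stationarity (grad_x L = 0): Q x + c + A^T lambda = 0.
Primal feasibility: A x = b.

This gives the KKT block system:
  [ Q   A^T ] [ x     ]   [-c ]
  [ A    0  ] [ lambda ] = [ b ]

Solving the linear system:
  x*      = (-0.7822, 0.3668, -0.1175)
  lambda* = (-1.3754)
  f(x*)   = 0.2679

x* = (-0.7822, 0.3668, -0.1175), lambda* = (-1.3754)


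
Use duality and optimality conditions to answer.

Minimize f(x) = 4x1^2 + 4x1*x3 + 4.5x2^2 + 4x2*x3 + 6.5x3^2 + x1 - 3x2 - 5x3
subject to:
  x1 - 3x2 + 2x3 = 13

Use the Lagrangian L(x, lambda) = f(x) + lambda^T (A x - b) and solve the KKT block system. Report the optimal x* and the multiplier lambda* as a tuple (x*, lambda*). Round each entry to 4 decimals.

Form the Lagrangian:
  L(x, lambda) = (1/2) x^T Q x + c^T x + lambda^T (A x - b)
Stationarity (grad_x L = 0): Q x + c + A^T lambda = 0.
Primal feasibility: A x = b.

This gives the KKT block system:
  [ Q   A^T ] [ x     ]   [-c ]
  [ A    0  ] [ lambda ] = [ b ]

Solving the linear system:
  x*      = (-0.5351, -2.8921, 2.4294)
  lambda* = (-6.437)
  f(x*)   = 39.8374

x* = (-0.5351, -2.8921, 2.4294), lambda* = (-6.437)


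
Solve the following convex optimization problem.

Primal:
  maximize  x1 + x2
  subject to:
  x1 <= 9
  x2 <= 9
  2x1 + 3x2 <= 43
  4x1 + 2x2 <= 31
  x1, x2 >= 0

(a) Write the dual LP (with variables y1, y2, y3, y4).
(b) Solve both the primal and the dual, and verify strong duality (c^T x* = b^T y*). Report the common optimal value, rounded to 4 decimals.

The standard primal-dual pair for 'max c^T x s.t. A x <= b, x >= 0' is:
  Dual:  min b^T y  s.t.  A^T y >= c,  y >= 0.

So the dual LP is:
  minimize  9y1 + 9y2 + 43y3 + 31y4
  subject to:
    y1 + 2y3 + 4y4 >= 1
    y2 + 3y3 + 2y4 >= 1
    y1, y2, y3, y4 >= 0

Solving the primal: x* = (3.25, 9).
  primal value c^T x* = 12.25.
Solving the dual: y* = (0, 0.5, 0, 0.25).
  dual value b^T y* = 12.25.
Strong duality: c^T x* = b^T y*. Confirmed.

12.25


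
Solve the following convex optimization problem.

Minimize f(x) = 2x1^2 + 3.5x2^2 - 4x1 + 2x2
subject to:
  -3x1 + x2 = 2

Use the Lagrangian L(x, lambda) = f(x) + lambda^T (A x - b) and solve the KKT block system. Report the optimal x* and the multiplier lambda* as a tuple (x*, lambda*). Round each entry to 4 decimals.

Form the Lagrangian:
  L(x, lambda) = (1/2) x^T Q x + c^T x + lambda^T (A x - b)
Stationarity (grad_x L = 0): Q x + c + A^T lambda = 0.
Primal feasibility: A x = b.

This gives the KKT block system:
  [ Q   A^T ] [ x     ]   [-c ]
  [ A    0  ] [ lambda ] = [ b ]

Solving the linear system:
  x*      = (-0.6567, 0.0299)
  lambda* = (-2.209)
  f(x*)   = 3.5522

x* = (-0.6567, 0.0299), lambda* = (-2.209)


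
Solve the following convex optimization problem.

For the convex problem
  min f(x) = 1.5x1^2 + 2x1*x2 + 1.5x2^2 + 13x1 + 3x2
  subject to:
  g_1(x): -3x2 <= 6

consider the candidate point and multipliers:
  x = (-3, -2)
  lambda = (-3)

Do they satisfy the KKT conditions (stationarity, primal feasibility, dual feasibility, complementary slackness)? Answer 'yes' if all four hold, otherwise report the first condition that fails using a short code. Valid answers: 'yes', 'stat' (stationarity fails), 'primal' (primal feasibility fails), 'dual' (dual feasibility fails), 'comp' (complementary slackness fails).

Gradient of f: grad f(x) = Q x + c = (0, -9)
Constraint values g_i(x) = a_i^T x - b_i:
  g_1((-3, -2)) = 0
Stationarity residual: grad f(x) + sum_i lambda_i a_i = (0, 0)
  -> stationarity OK
Primal feasibility (all g_i <= 0): OK
Dual feasibility (all lambda_i >= 0): FAILS
Complementary slackness (lambda_i * g_i(x) = 0 for all i): OK

Verdict: the first failing condition is dual_feasibility -> dual.

dual


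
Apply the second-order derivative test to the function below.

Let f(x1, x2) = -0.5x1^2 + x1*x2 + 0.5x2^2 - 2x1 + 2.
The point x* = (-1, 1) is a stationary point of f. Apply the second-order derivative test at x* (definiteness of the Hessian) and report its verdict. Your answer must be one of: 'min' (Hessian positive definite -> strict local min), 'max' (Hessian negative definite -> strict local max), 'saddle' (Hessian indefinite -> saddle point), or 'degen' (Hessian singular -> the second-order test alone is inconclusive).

Compute the Hessian H = grad^2 f:
  H = [[-1, 1], [1, 1]]
Verify stationarity: grad f(x*) = H x* + g = (0, 0).
Eigenvalues of H: -1.4142, 1.4142.
Eigenvalues have mixed signs, so H is indefinite -> x* is a saddle point.

saddle


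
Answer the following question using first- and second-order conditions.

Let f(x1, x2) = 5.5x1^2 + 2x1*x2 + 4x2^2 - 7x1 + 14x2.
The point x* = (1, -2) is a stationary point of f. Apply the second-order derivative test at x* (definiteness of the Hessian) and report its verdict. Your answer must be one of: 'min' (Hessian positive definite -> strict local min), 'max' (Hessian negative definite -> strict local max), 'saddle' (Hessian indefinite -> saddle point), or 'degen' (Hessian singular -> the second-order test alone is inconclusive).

Compute the Hessian H = grad^2 f:
  H = [[11, 2], [2, 8]]
Verify stationarity: grad f(x*) = H x* + g = (0, 0).
Eigenvalues of H: 7, 12.
Both eigenvalues > 0, so H is positive definite -> x* is a strict local min.

min


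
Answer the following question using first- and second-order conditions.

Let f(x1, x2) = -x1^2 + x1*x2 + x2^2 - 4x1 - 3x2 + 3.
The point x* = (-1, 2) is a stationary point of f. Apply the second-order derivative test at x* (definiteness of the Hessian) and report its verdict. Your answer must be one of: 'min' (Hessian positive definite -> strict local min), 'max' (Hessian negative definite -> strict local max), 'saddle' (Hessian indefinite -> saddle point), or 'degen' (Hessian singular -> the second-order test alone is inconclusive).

Compute the Hessian H = grad^2 f:
  H = [[-2, 1], [1, 2]]
Verify stationarity: grad f(x*) = H x* + g = (0, 0).
Eigenvalues of H: -2.2361, 2.2361.
Eigenvalues have mixed signs, so H is indefinite -> x* is a saddle point.

saddle


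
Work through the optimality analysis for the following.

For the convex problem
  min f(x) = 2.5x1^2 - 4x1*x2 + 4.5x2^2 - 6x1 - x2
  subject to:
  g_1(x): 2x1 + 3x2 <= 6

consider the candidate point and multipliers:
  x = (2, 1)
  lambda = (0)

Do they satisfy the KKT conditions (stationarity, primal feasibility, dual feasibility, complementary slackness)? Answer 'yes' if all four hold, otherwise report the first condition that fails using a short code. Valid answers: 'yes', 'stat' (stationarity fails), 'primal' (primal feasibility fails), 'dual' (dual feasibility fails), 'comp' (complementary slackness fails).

Gradient of f: grad f(x) = Q x + c = (0, 0)
Constraint values g_i(x) = a_i^T x - b_i:
  g_1((2, 1)) = 1
Stationarity residual: grad f(x) + sum_i lambda_i a_i = (0, 0)
  -> stationarity OK
Primal feasibility (all g_i <= 0): FAILS
Dual feasibility (all lambda_i >= 0): OK
Complementary slackness (lambda_i * g_i(x) = 0 for all i): OK

Verdict: the first failing condition is primal_feasibility -> primal.

primal


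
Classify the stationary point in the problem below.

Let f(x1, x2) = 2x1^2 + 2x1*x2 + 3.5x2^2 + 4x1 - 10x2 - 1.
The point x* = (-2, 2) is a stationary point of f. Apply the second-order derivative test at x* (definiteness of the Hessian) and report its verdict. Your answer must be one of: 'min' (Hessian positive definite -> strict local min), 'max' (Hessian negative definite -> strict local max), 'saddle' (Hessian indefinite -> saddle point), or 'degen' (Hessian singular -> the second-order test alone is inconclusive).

Compute the Hessian H = grad^2 f:
  H = [[4, 2], [2, 7]]
Verify stationarity: grad f(x*) = H x* + g = (0, 0).
Eigenvalues of H: 3, 8.
Both eigenvalues > 0, so H is positive definite -> x* is a strict local min.

min


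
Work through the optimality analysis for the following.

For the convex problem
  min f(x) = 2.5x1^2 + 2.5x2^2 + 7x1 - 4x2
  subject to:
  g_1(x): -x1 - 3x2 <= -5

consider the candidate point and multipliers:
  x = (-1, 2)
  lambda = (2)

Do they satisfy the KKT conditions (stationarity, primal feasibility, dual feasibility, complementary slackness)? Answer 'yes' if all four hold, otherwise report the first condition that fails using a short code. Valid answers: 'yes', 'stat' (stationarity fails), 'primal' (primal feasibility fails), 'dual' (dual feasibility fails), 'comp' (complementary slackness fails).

Gradient of f: grad f(x) = Q x + c = (2, 6)
Constraint values g_i(x) = a_i^T x - b_i:
  g_1((-1, 2)) = 0
Stationarity residual: grad f(x) + sum_i lambda_i a_i = (0, 0)
  -> stationarity OK
Primal feasibility (all g_i <= 0): OK
Dual feasibility (all lambda_i >= 0): OK
Complementary slackness (lambda_i * g_i(x) = 0 for all i): OK

Verdict: yes, KKT holds.

yes


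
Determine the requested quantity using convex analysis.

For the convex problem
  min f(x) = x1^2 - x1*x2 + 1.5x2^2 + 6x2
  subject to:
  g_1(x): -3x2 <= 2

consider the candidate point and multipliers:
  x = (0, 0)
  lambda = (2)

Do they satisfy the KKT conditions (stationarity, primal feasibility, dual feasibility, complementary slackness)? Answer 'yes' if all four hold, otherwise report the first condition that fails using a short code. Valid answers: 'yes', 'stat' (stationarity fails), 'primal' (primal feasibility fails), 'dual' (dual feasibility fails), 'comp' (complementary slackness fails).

Gradient of f: grad f(x) = Q x + c = (0, 6)
Constraint values g_i(x) = a_i^T x - b_i:
  g_1((0, 0)) = -2
Stationarity residual: grad f(x) + sum_i lambda_i a_i = (0, 0)
  -> stationarity OK
Primal feasibility (all g_i <= 0): OK
Dual feasibility (all lambda_i >= 0): OK
Complementary slackness (lambda_i * g_i(x) = 0 for all i): FAILS

Verdict: the first failing condition is complementary_slackness -> comp.

comp


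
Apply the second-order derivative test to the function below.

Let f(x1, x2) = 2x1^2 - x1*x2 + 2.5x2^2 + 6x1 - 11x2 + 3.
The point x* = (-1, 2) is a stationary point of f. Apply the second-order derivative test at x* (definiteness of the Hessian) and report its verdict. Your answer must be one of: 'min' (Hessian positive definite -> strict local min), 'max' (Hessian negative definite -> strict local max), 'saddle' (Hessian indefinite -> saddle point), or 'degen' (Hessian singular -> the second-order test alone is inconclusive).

Compute the Hessian H = grad^2 f:
  H = [[4, -1], [-1, 5]]
Verify stationarity: grad f(x*) = H x* + g = (0, 0).
Eigenvalues of H: 3.382, 5.618.
Both eigenvalues > 0, so H is positive definite -> x* is a strict local min.

min


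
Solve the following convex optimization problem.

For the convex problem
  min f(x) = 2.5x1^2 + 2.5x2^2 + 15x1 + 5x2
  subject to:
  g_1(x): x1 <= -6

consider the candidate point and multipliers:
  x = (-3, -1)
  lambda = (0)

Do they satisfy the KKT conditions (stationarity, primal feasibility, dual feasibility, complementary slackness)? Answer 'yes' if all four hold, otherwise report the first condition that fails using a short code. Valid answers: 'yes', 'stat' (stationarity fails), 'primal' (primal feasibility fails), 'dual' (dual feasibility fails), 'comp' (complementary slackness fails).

Gradient of f: grad f(x) = Q x + c = (0, 0)
Constraint values g_i(x) = a_i^T x - b_i:
  g_1((-3, -1)) = 3
Stationarity residual: grad f(x) + sum_i lambda_i a_i = (0, 0)
  -> stationarity OK
Primal feasibility (all g_i <= 0): FAILS
Dual feasibility (all lambda_i >= 0): OK
Complementary slackness (lambda_i * g_i(x) = 0 for all i): OK

Verdict: the first failing condition is primal_feasibility -> primal.

primal


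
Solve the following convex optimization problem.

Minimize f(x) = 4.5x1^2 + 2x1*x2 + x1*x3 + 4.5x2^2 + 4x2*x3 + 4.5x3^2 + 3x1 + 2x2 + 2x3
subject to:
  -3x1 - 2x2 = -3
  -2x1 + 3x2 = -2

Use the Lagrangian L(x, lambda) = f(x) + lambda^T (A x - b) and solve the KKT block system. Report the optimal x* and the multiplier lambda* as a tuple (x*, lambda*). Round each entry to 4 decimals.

Form the Lagrangian:
  L(x, lambda) = (1/2) x^T Q x + c^T x + lambda^T (A x - b)
Stationarity (grad_x L = 0): Q x + c + A^T lambda = 0.
Primal feasibility: A x = b.

This gives the KKT block system:
  [ Q   A^T ] [ x     ]   [-c ]
  [ A    0  ] [ lambda ] = [ b ]

Solving the linear system:
  x*      = (1, 0, -0.3333)
  lambda* = (3.1026, 1.1795)
  f(x*)   = 7

x* = (1, 0, -0.3333), lambda* = (3.1026, 1.1795)


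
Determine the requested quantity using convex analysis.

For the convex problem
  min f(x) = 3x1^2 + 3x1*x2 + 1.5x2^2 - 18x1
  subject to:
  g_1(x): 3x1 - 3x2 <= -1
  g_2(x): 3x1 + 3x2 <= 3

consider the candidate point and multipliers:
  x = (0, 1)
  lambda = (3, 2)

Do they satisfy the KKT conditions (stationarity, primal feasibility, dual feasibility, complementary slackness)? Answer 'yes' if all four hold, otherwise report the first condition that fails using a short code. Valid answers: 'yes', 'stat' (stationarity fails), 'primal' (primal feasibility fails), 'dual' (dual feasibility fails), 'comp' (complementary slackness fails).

Gradient of f: grad f(x) = Q x + c = (-15, 3)
Constraint values g_i(x) = a_i^T x - b_i:
  g_1((0, 1)) = -2
  g_2((0, 1)) = 0
Stationarity residual: grad f(x) + sum_i lambda_i a_i = (0, 0)
  -> stationarity OK
Primal feasibility (all g_i <= 0): OK
Dual feasibility (all lambda_i >= 0): OK
Complementary slackness (lambda_i * g_i(x) = 0 for all i): FAILS

Verdict: the first failing condition is complementary_slackness -> comp.

comp


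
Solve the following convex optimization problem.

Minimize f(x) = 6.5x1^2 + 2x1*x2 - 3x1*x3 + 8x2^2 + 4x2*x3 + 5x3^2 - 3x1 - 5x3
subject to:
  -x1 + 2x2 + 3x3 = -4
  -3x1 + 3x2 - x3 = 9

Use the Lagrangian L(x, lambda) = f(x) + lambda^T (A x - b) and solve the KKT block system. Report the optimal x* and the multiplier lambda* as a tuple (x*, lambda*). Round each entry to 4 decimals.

Form the Lagrangian:
  L(x, lambda) = (1/2) x^T Q x + c^T x + lambda^T (A x - b)
Stationarity (grad_x L = 0): Q x + c + A^T lambda = 0.
Primal feasibility: A x = b.

This gives the KKT block system:
  [ Q   A^T ] [ x     ]   [-c ]
  [ A    0  ] [ lambda ] = [ b ]

Solving the linear system:
  x*      = (-1.2024, 0.9978, -2.3993)
  lambda* = (5.4747, -4.9708)
  f(x*)   = 41.1199

x* = (-1.2024, 0.9978, -2.3993), lambda* = (5.4747, -4.9708)


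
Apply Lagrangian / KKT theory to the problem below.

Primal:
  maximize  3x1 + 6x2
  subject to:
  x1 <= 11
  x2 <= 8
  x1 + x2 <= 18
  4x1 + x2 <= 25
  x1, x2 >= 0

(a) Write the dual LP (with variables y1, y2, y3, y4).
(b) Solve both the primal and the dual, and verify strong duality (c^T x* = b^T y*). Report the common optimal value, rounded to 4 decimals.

The standard primal-dual pair for 'max c^T x s.t. A x <= b, x >= 0' is:
  Dual:  min b^T y  s.t.  A^T y >= c,  y >= 0.

So the dual LP is:
  minimize  11y1 + 8y2 + 18y3 + 25y4
  subject to:
    y1 + y3 + 4y4 >= 3
    y2 + y3 + y4 >= 6
    y1, y2, y3, y4 >= 0

Solving the primal: x* = (4.25, 8).
  primal value c^T x* = 60.75.
Solving the dual: y* = (0, 5.25, 0, 0.75).
  dual value b^T y* = 60.75.
Strong duality: c^T x* = b^T y*. Confirmed.

60.75


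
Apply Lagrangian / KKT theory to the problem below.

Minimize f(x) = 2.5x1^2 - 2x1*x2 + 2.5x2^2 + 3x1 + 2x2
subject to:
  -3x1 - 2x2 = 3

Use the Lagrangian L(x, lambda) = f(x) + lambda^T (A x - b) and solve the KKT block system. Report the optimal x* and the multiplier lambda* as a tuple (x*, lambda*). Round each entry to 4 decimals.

Form the Lagrangian:
  L(x, lambda) = (1/2) x^T Q x + c^T x + lambda^T (A x - b)
Stationarity (grad_x L = 0): Q x + c + A^T lambda = 0.
Primal feasibility: A x = b.

This gives the KKT block system:
  [ Q   A^T ] [ x     ]   [-c ]
  [ A    0  ] [ lambda ] = [ b ]

Solving the linear system:
  x*      = (-0.6404, -0.5393)
  lambda* = (0.2921)
  f(x*)   = -1.9382

x* = (-0.6404, -0.5393), lambda* = (0.2921)


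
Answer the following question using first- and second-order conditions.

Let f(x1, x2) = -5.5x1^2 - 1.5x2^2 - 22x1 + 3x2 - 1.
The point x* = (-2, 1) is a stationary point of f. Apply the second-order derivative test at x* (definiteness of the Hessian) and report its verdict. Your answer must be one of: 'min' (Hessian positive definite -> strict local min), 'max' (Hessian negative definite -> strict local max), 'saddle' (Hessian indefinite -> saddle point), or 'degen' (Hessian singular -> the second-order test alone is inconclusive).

Compute the Hessian H = grad^2 f:
  H = [[-11, 0], [0, -3]]
Verify stationarity: grad f(x*) = H x* + g = (0, 0).
Eigenvalues of H: -11, -3.
Both eigenvalues < 0, so H is negative definite -> x* is a strict local max.

max


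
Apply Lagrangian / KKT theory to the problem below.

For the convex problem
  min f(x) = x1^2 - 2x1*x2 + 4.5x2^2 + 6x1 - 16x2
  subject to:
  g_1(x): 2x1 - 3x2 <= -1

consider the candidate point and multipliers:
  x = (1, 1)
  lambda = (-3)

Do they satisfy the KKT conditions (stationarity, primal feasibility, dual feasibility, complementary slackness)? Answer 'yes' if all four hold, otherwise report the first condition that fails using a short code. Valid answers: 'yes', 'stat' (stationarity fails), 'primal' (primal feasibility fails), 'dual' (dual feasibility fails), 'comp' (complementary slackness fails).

Gradient of f: grad f(x) = Q x + c = (6, -9)
Constraint values g_i(x) = a_i^T x - b_i:
  g_1((1, 1)) = 0
Stationarity residual: grad f(x) + sum_i lambda_i a_i = (0, 0)
  -> stationarity OK
Primal feasibility (all g_i <= 0): OK
Dual feasibility (all lambda_i >= 0): FAILS
Complementary slackness (lambda_i * g_i(x) = 0 for all i): OK

Verdict: the first failing condition is dual_feasibility -> dual.

dual


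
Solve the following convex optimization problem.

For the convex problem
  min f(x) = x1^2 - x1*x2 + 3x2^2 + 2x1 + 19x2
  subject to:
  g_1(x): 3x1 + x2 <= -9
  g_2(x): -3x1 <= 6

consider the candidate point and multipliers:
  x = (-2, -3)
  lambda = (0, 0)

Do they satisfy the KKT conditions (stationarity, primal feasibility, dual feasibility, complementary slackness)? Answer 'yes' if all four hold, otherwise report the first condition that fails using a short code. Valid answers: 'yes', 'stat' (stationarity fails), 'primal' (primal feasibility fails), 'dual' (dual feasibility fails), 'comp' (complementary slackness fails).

Gradient of f: grad f(x) = Q x + c = (1, 3)
Constraint values g_i(x) = a_i^T x - b_i:
  g_1((-2, -3)) = 0
  g_2((-2, -3)) = 0
Stationarity residual: grad f(x) + sum_i lambda_i a_i = (1, 3)
  -> stationarity FAILS
Primal feasibility (all g_i <= 0): OK
Dual feasibility (all lambda_i >= 0): OK
Complementary slackness (lambda_i * g_i(x) = 0 for all i): OK

Verdict: the first failing condition is stationarity -> stat.

stat


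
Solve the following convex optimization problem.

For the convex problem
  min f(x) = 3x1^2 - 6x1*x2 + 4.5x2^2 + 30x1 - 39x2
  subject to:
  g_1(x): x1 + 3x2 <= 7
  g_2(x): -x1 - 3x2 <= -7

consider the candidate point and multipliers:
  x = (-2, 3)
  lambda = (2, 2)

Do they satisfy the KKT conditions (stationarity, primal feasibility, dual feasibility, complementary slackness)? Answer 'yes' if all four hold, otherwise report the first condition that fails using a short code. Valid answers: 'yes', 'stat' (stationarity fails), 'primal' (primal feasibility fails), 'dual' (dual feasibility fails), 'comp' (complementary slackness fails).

Gradient of f: grad f(x) = Q x + c = (0, 0)
Constraint values g_i(x) = a_i^T x - b_i:
  g_1((-2, 3)) = 0
  g_2((-2, 3)) = 0
Stationarity residual: grad f(x) + sum_i lambda_i a_i = (0, 0)
  -> stationarity OK
Primal feasibility (all g_i <= 0): OK
Dual feasibility (all lambda_i >= 0): OK
Complementary slackness (lambda_i * g_i(x) = 0 for all i): OK

Verdict: yes, KKT holds.

yes


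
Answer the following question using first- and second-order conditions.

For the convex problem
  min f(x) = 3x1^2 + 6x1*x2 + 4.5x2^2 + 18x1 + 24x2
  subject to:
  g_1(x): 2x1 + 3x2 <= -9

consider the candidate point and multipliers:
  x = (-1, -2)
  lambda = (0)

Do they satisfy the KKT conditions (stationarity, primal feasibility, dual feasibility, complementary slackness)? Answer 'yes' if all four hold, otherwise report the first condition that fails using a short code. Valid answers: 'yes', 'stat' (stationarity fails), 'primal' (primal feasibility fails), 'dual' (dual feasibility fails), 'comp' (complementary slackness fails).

Gradient of f: grad f(x) = Q x + c = (0, 0)
Constraint values g_i(x) = a_i^T x - b_i:
  g_1((-1, -2)) = 1
Stationarity residual: grad f(x) + sum_i lambda_i a_i = (0, 0)
  -> stationarity OK
Primal feasibility (all g_i <= 0): FAILS
Dual feasibility (all lambda_i >= 0): OK
Complementary slackness (lambda_i * g_i(x) = 0 for all i): OK

Verdict: the first failing condition is primal_feasibility -> primal.

primal


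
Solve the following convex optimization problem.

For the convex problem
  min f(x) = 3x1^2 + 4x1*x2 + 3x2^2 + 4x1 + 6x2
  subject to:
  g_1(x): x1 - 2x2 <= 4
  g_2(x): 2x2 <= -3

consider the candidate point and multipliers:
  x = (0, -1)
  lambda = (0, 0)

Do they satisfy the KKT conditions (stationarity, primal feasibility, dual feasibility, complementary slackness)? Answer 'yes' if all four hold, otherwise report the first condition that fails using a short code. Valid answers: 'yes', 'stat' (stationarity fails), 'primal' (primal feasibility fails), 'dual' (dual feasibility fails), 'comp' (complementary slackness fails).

Gradient of f: grad f(x) = Q x + c = (0, 0)
Constraint values g_i(x) = a_i^T x - b_i:
  g_1((0, -1)) = -2
  g_2((0, -1)) = 1
Stationarity residual: grad f(x) + sum_i lambda_i a_i = (0, 0)
  -> stationarity OK
Primal feasibility (all g_i <= 0): FAILS
Dual feasibility (all lambda_i >= 0): OK
Complementary slackness (lambda_i * g_i(x) = 0 for all i): OK

Verdict: the first failing condition is primal_feasibility -> primal.

primal


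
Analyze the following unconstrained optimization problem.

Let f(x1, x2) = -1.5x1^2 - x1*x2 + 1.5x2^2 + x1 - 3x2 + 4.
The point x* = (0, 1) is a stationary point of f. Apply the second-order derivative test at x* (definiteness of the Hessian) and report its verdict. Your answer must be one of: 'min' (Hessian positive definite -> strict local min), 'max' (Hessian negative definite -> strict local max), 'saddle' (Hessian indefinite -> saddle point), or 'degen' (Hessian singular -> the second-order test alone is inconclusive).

Compute the Hessian H = grad^2 f:
  H = [[-3, -1], [-1, 3]]
Verify stationarity: grad f(x*) = H x* + g = (0, 0).
Eigenvalues of H: -3.1623, 3.1623.
Eigenvalues have mixed signs, so H is indefinite -> x* is a saddle point.

saddle


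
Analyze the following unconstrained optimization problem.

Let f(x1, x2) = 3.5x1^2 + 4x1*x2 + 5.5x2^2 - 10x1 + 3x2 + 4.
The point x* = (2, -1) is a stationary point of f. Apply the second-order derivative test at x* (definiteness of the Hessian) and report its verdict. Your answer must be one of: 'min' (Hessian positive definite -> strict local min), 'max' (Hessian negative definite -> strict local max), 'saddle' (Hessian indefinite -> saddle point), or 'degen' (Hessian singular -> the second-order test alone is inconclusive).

Compute the Hessian H = grad^2 f:
  H = [[7, 4], [4, 11]]
Verify stationarity: grad f(x*) = H x* + g = (0, 0).
Eigenvalues of H: 4.5279, 13.4721.
Both eigenvalues > 0, so H is positive definite -> x* is a strict local min.

min


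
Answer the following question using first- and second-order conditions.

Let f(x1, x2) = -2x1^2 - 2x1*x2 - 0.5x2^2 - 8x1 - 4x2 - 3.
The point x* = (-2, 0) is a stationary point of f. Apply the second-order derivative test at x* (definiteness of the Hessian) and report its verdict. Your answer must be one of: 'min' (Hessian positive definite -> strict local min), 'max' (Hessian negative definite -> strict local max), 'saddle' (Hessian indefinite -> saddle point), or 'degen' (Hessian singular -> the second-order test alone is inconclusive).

Compute the Hessian H = grad^2 f:
  H = [[-4, -2], [-2, -1]]
Verify stationarity: grad f(x*) = H x* + g = (0, 0).
Eigenvalues of H: -5, 0.
H has a zero eigenvalue (singular; negative semidefinite but not definite), so H is neither positive definite, negative definite, nor indefinite. The second-order test alone is inconclusive -> degen.
(Indeed, f is constant along the null direction of H through x*, so x* is not a strict local extremum.)

degen


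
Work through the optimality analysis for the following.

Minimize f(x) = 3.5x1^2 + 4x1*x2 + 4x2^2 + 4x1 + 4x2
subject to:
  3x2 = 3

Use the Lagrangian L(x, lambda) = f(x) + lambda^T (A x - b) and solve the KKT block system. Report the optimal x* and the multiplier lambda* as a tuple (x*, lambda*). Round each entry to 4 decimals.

Form the Lagrangian:
  L(x, lambda) = (1/2) x^T Q x + c^T x + lambda^T (A x - b)
Stationarity (grad_x L = 0): Q x + c + A^T lambda = 0.
Primal feasibility: A x = b.

This gives the KKT block system:
  [ Q   A^T ] [ x     ]   [-c ]
  [ A    0  ] [ lambda ] = [ b ]

Solving the linear system:
  x*      = (-1.1429, 1)
  lambda* = (-2.4762)
  f(x*)   = 3.4286

x* = (-1.1429, 1), lambda* = (-2.4762)


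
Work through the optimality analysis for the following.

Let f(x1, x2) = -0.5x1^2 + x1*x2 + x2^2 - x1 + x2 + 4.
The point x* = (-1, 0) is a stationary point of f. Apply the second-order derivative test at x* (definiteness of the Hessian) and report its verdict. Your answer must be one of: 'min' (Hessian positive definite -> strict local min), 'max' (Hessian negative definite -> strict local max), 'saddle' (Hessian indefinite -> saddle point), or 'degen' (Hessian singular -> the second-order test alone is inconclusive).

Compute the Hessian H = grad^2 f:
  H = [[-1, 1], [1, 2]]
Verify stationarity: grad f(x*) = H x* + g = (0, 0).
Eigenvalues of H: -1.3028, 2.3028.
Eigenvalues have mixed signs, so H is indefinite -> x* is a saddle point.

saddle


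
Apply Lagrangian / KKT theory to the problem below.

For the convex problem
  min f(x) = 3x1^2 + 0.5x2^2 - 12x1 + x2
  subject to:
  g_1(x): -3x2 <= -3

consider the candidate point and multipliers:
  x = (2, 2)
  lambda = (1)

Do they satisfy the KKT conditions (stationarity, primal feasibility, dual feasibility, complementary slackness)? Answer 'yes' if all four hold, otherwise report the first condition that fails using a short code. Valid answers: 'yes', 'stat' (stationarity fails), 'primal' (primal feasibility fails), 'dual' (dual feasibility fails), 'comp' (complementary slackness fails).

Gradient of f: grad f(x) = Q x + c = (0, 3)
Constraint values g_i(x) = a_i^T x - b_i:
  g_1((2, 2)) = -3
Stationarity residual: grad f(x) + sum_i lambda_i a_i = (0, 0)
  -> stationarity OK
Primal feasibility (all g_i <= 0): OK
Dual feasibility (all lambda_i >= 0): OK
Complementary slackness (lambda_i * g_i(x) = 0 for all i): FAILS

Verdict: the first failing condition is complementary_slackness -> comp.

comp
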